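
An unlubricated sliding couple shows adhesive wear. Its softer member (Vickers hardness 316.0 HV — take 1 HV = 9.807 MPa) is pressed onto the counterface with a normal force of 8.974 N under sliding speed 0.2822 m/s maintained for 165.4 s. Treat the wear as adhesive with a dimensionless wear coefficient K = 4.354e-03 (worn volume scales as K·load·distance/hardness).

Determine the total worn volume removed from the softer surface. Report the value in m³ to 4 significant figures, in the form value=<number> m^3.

All working math keeps exact precision. The intermediates appear rounded. Rounded just once: 4 significant figures.
Convert: Sliding distance L = v·t = 0.2822 m/s × 165.4 s = 46.68 m.
Convert: Hardness H = 316.0 HV × 9.807 MPa/HV = 3099 MPa = 3.099e+09 Pa.
Collected in SI base units: W = 8.974 N, H = 3.099e+09 Pa, K = 4.354e-03.
Archard volume V = K·W·L/H = 4.354e-03 · 8.974 · 46.68 / 3.099e+09 = 5.885e-10 m³.

value=5.885e-10 m^3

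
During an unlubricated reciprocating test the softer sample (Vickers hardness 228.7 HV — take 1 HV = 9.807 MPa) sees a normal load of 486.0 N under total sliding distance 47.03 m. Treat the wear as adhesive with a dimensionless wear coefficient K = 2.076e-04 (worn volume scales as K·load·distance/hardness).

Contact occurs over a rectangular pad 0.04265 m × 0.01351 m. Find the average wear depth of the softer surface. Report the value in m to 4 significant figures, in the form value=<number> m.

value=3.672e-06 m

The intermediates are printed rounded; all arithmetic runs at full float precision; a lone final rounding, at four significant digits.
Hardness H = 228.7 HV × 9.807 MPa/HV = 2243 MPa = 2.243e+09 Pa.
Contact area A = 0.04265 m × 0.01351 m = 5.762e-04 m².
In SI base units: W = 486.0 N, H = 2.243e+09 Pa, K = 2.076e-04.
Wear volume V = K·W·L/H = 2.076e-04 · 486.0 · 47.03 / 2.243e+09 = 2.116e-09 m³.
Mean wear depth h = V/A = 2.116e-09 / 5.762e-04 = 3.672e-06 m.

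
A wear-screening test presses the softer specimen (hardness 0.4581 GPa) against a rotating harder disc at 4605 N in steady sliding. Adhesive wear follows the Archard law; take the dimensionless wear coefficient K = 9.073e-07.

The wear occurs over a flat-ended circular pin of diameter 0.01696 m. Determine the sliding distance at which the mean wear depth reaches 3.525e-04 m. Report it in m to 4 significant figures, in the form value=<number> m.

All arithmetic holds full float precision, and the intermediates are shown rounded. Rounded just once: four significant figures.
Convert: Hardness H = 0.4581 GPa = 4.581e+08 Pa.
Convert: Contact area A = π·d²/4 = π·(0.01696 m)²/4 = 2.259e-04 m².
Restated in SI base units: W = 4605 N, H = 4.581e+08 Pa, K = 9.073e-07.
Permissible volume V_lim = h_lim·A = 3.525e-04 · 2.259e-04 = 7.963e-08 m³.
Thus life L = V_lim·H/(K·W) = 7.963e-08 · 4.581e+08 / (9.073e-07 · 4605) = 8731 m.

value=8731 m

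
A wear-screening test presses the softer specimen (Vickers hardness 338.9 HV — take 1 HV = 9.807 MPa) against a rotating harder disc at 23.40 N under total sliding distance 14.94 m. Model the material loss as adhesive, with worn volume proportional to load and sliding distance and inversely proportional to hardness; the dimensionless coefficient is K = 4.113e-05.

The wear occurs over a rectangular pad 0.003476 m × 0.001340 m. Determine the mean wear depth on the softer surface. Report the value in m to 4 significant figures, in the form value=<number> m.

The intermediates are printed rounded. The computation runs at full float precision. Rounded once at the end, at four significant digits.
Hardness H = 338.9 HV × 9.807 MPa/HV = 3324 MPa = 3.324e+09 Pa.
Contact area A = 0.003476 m × 0.001340 m = 4.658e-06 m².
In SI base units, W = 23.40 N, H = 3.324e+09 Pa, K = 4.113e-05.
Volume removed: V = K·W·L/H = 4.113e-05 · 23.40 · 14.94 / 3.324e+09 = 4.326e-12 m³.
Average depth h = V/A = 4.326e-12 / 4.658e-06 = 9.288e-07 m.

value=9.288e-07 m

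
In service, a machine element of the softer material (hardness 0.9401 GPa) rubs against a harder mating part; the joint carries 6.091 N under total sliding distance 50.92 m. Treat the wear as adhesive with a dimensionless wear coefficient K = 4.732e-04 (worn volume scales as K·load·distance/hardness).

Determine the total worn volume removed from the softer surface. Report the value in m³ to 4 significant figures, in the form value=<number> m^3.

Intermediate values are shown rounded; the algebra maintains exact precision, and rounded once at the end, at 4 significant digits.
Convert: Hardness H = 0.9401 GPa = 9.401e+08 Pa.
As SI base values: W = 6.091 N, H = 9.401e+08 Pa, K = 4.732e-04.
By Archard's law, V = K·W·L/H = 4.732e-04 · 6.091 · 50.92 / 9.401e+08 = 1.561e-10 m³.

value=1.561e-10 m^3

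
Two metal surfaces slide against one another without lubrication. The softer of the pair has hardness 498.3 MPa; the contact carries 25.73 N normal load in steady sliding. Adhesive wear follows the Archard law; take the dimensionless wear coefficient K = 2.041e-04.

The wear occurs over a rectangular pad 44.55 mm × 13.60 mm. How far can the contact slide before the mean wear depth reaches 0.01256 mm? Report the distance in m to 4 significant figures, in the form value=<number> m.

Quoted intermediates are rounded — every step keeps full float precision; rounded once at the end, at 4 significant figures.
Convert: Hardness H = 498.3 MPa = 4.983e+08 Pa.
Convert: Pad sides 44.55 mm × 13.60 mm = 0.04455 m × 0.01360 m. Contact area A = 0.04455 m × 0.01360 m = 6.059e-04 m².
Convert: Depth limit h_lim = 0.01256 mm = 1.256e-05 m.
Restated in SI base units: W = 25.73 N, H = 4.983e+08 Pa, K = 2.041e-04.
Permissible volume V_lim = h_lim·A = 1.256e-05 · 6.059e-04 = 7.610e-09 m³.
So the life L = V_lim·H/(K·W) = 7.610e-09 · 4.983e+08 / (2.041e-04 · 25.73) = 722.1 m.

value=722.1 m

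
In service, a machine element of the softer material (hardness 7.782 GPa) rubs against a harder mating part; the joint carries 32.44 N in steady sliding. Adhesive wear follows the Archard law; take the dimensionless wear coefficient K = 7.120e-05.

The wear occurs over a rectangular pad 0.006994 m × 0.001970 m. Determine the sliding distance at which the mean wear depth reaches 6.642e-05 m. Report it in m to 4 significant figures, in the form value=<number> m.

value=3083 m

The computation keeps exact precision. Intermediate values appear rounded — rounded once at the end, at four significant figures.
Hardness H = 7.782 GPa = 7.782e+09 Pa.
Contact area A = 0.006994 m × 0.001970 m = 1.378e-05 m².
In SI base units: W = 32.44 N, H = 7.782e+09 Pa, K = 7.120e-05.
Permissible volume V_lim = h_lim·A = 6.642e-05 · 1.378e-05 = 9.151e-10 m³.
Thus life L = V_lim·H/(K·W) = 9.151e-10 · 7.782e+09 / (7.120e-05 · 32.44) = 3083 m.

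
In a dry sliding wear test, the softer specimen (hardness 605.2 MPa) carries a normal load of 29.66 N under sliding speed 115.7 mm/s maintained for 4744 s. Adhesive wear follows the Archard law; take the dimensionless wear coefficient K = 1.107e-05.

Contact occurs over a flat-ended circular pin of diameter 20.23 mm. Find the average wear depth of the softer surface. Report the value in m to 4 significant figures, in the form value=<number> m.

value=9.264e-07 m

Intermediate values are displayed rounded, and each operation holds exact precision. Rounded once at the end, at 4 significant digits.
Convert: Sliding speed v = 115.7 mm/s = 0.1157 m/s. Sliding distance L = v·t = 0.1157 m/s × 4744 s = 548.9 m.
Convert: Hardness H = 605.2 MPa = 6.052e+08 Pa.
Convert: Pin diameter d = 20.23 mm = 0.02023 m. Contact area A = π·d²/4 = π·(0.02023 m)²/4 = 3.214e-04 m².
In SI base units, W = 29.66 N, H = 6.052e+08 Pa, K = 1.107e-05.
Apply Archard: V = K·W·L/H = 1.107e-05 · 29.66 · 548.9 / 6.052e+08 = 2.978e-10 m³.
Wear depth h = V/A = 2.978e-10 / 3.214e-04 = 9.264e-07 m.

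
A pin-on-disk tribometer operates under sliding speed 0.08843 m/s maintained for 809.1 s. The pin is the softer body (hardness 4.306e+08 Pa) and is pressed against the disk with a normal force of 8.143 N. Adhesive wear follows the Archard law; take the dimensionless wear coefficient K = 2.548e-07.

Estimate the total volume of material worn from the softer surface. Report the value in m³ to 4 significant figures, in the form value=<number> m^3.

Each operation runs at full precision; intermediate values appear rounded — rounded just once to four significant figures.
Distance covered L = v·t = 0.08843 m/s × 809.1 s = 71.55 m.
As SI base values: W = 8.143 N, H = 4.306e+08 Pa, K = 2.548e-07.
By Archard's law, V = K·W·L/H = 2.548e-07 · 8.143 · 71.55 / 4.306e+08 = 3.448e-13 m³.

value=3.448e-13 m^3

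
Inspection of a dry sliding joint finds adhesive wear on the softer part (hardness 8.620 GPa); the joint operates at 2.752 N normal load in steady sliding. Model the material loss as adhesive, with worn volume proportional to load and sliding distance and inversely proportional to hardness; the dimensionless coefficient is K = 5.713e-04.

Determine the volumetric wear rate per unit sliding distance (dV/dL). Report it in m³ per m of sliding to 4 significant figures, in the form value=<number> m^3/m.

Intermediates are shown rounded; every step keeps full float precision — one last rounding: 4 significant figures.
Hardness H = 8.620 GPa = 8.620e+09 Pa.
Working in SI base units: W = 2.752 N, H = 8.620e+09 Pa, K = 5.713e-04.
Rate of wear dV/dL = K·W/H, so: 5.713e-04 · 2.752 / 8.620e+09 = 1.824e-13 m³/m.

value=1.824e-13 m^3/m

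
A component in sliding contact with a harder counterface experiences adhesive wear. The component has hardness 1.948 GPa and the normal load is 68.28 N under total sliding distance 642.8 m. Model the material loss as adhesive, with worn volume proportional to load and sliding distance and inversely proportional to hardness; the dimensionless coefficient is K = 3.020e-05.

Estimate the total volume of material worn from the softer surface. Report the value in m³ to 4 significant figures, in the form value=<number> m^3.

value=6.804e-10 m^3

The intermediates are printed rounded — each operation keeps exact precision — a lone final rounding, at four significant figures.
Hardness H = 1.948 GPa = 1.948e+09 Pa.
SI base units throughout: W = 68.28 N, H = 1.948e+09 Pa, K = 3.020e-05.
Apply Archard: V = K·W·L/H = 3.020e-05 · 68.28 · 642.8 / 1.948e+09 = 6.804e-10 m³.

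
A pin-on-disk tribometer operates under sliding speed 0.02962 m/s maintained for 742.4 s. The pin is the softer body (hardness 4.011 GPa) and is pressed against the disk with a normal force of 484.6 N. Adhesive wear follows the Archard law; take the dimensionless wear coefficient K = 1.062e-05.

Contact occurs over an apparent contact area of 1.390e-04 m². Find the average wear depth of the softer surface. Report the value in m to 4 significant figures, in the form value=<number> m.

The intermediates appear rounded. All arithmetic holds full float precision, and rounded just once: four significant digits.
Convert: Total distance L = v·t = 0.02962 m/s × 742.4 s = 21.99 m.
Convert: Hardness H = 4.011 GPa = 4.011e+09 Pa.
Restated in SI base units: W = 484.6 N, H = 4.011e+09 Pa, K = 1.062e-05.
Wear volume V = K·W·L/H = 1.062e-05 · 484.6 · 21.99 / 4.011e+09 = 2.821e-11 m³.
Depth h = V/A = 2.821e-11 / 1.390e-04 = 2.030e-07 m.

value=2.030e-07 m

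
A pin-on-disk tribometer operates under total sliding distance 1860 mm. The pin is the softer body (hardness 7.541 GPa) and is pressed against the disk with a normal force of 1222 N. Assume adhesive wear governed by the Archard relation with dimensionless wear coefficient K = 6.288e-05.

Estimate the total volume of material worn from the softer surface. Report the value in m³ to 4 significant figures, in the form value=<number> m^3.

value=1.895e-11 m^3

Displayed values are rounded, and all working math maintains exact precision; rounded once at the end, at 4 significant digits.
Convert: The distance L = 1860 mm = 1.860 m.
Convert: Hardness H = 7.541 GPa = 7.541e+09 Pa.
In SI base units: W = 1222 N, H = 7.541e+09 Pa, K = 6.288e-05.
By Archard's law, V = K·W·L/H = 6.288e-05 · 1222 · 1.860 / 7.541e+09 = 1.895e-11 m³.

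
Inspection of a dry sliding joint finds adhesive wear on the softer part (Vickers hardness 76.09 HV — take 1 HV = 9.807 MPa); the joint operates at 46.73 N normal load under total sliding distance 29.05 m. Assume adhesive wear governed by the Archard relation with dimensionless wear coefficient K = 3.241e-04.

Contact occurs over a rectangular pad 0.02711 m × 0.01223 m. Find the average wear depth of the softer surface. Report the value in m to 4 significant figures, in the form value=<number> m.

value=1.778e-06 m

Intermediate values are printed rounded; all working math maintains full precision; rounded just once: 4 significant digits.
Convert: Hardness H = 76.09 HV × 9.807 MPa/HV = 746.2 MPa = 7.462e+08 Pa.
Convert: Contact area A = 0.02711 m × 0.01223 m = 3.316e-04 m².
Working in SI base units: W = 46.73 N, H = 7.462e+08 Pa, K = 3.241e-04.
By Archard's law, V = K·W·L/H = 3.241e-04 · 46.73 · 29.05 / 7.462e+08 = 5.896e-10 m³.
Depth h = V/A = 5.896e-10 / 3.316e-04 = 1.778e-06 m.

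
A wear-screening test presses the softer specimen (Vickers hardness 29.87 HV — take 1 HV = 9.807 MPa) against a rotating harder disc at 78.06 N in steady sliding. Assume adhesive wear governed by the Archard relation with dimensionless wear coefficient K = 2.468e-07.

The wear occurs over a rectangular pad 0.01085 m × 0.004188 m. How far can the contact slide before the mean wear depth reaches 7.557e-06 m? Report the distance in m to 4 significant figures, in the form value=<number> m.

All arithmetic maintains full float precision. Printed values are rounded; rounded once at the end: four significant digits.
Hardness H = 29.87 HV × 9.807 MPa/HV = 292.9 MPa = 2.929e+08 Pa.
Contact area A = 0.01085 m × 0.004188 m = 4.544e-05 m².
In SI base units: W = 78.06 N, H = 2.929e+08 Pa, K = 2.468e-07.
Volume at the limit: V_lim = h_lim·A = 7.557e-06 · 4.544e-05 = 3.434e-10 m³.
Sliding life L = V_lim·H/(K·W) = 3.434e-10 · 2.929e+08 / (2.468e-07 · 78.06) = 5221 m.

value=5221 m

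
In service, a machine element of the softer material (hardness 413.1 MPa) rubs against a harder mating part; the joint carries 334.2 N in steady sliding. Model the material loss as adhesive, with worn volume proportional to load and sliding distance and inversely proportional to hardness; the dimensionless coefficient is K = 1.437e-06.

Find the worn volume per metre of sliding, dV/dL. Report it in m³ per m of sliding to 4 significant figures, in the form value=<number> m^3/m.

The intermediates appear rounded; the computation carries full float precision — rounded just once: 4 significant figures.
Hardness H = 413.1 MPa = 4.131e+08 Pa.
Working in SI base units: W = 334.2 N, H = 4.131e+08 Pa, K = 1.437e-06.
Wear rate dV/dL = K·W/H: 1.437e-06 · 334.2 / 4.131e+08 = 1.163e-12 m³/m.

value=1.163e-12 m^3/m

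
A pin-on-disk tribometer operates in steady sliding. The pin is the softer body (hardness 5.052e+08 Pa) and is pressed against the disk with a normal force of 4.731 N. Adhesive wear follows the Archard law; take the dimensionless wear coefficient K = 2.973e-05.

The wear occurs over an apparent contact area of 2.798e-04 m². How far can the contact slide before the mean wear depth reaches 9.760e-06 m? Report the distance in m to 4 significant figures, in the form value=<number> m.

value=9809 m

Quoted intermediates are rounded — the algebra carries exact precision. Rounded once at the end to four significant digits.
In SI base units, W = 4.731 N, H = 5.052e+08 Pa, K = 2.973e-05.
At the depth limit, V_lim = h_lim·A = 9.760e-06 · 2.798e-04 = 2.731e-09 m³.
Thus life L = V_lim·H/(K·W) = 2.731e-09 · 5.052e+08 / (2.973e-05 · 4.731) = 9809 m.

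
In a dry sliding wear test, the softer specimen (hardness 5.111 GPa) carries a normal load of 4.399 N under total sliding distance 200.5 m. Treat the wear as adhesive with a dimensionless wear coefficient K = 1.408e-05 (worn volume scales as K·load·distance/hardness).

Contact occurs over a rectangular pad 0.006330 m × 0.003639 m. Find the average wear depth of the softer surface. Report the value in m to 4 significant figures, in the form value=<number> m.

The computation keeps full precision, and the intermediates are shown rounded — one final rounding to four significant digits.
Convert: Hardness H = 5.111 GPa = 5.111e+09 Pa.
Convert: Contact area A = 0.006330 m × 0.003639 m = 2.303e-05 m².
Expressed in SI base units: W = 4.399 N, H = 5.111e+09 Pa, K = 1.408e-05.
By Archard's law, V = K·W·L/H = 1.408e-05 · 4.399 · 200.5 / 5.111e+09 = 2.430e-12 m³.
Average depth h = V/A = 2.430e-12 / 2.303e-05 = 1.055e-07 m.

value=1.055e-07 m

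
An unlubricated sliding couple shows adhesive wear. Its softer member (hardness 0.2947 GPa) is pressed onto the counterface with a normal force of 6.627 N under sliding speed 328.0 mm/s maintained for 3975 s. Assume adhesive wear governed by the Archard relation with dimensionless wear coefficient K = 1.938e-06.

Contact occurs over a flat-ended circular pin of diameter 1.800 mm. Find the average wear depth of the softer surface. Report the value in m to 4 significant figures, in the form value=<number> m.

Quoted intermediates are rounded, and each operation maintains full float precision. Rounded just once: 4 significant figures.
Convert: Sliding speed v = 328.0 mm/s = 0.3280 m/s. Sliding distance L = v·t = 0.3280 m/s × 3975 s = 1304 m.
Convert: Hardness H = 0.2947 GPa = 2.947e+08 Pa.
Convert: Pin diameter d = 1.800 mm = 0.001800 m. Contact area A = π·d²/4 = π·(0.001800 m)²/4 = 2.545e-06 m².
Expressed in SI base units: W = 6.627 N, H = 2.947e+08 Pa, K = 1.938e-06.
Archard volume V = K·W·L/H = 1.938e-06 · 6.627 · 1304 / 2.947e+08 = 5.682e-11 m³.
Depth h = V/A = 5.682e-11 / 2.545e-06 = 2.233e-05 m.

value=2.233e-05 m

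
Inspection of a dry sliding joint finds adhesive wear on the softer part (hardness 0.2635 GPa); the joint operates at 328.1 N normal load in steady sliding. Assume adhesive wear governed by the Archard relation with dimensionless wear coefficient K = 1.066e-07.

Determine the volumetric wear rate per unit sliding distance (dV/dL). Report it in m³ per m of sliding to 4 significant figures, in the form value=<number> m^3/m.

value=1.327e-13 m^3/m

The intermediates appear rounded — the algebra carries full precision — a lone final rounding to 4 significant figures.
Convert: Hardness H = 0.2635 GPa = 2.635e+08 Pa.
Collected in SI base units: W = 328.1 N, H = 2.635e+08 Pa, K = 1.066e-07.
Sliding wear rate dV/dL = K·W/H — distance-free: 1.066e-07 · 328.1 / 2.635e+08 = 1.327e-13 m³/m.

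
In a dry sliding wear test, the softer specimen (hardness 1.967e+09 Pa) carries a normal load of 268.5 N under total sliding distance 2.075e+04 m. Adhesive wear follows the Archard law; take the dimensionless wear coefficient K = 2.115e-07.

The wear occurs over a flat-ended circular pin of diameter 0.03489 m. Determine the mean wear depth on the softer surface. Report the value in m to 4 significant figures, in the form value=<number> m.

Every step keeps full float precision — intermediates are displayed rounded — a lone final rounding, at four significant digits.
Convert: Contact area A = π·d²/4 = π·(0.03489 m)²/4 = 9.561e-04 m².
In SI base units, W = 268.5 N, H = 1.967e+09 Pa, K = 2.115e-07.
The Archard volume V = K·W·L/H = 2.115e-07 · 268.5 · 2.075e+04 / 1.967e+09 = 5.991e-10 m³.
Depth h = V/A = 5.991e-10 / 9.561e-04 = 6.266e-07 m.

value=6.266e-07 m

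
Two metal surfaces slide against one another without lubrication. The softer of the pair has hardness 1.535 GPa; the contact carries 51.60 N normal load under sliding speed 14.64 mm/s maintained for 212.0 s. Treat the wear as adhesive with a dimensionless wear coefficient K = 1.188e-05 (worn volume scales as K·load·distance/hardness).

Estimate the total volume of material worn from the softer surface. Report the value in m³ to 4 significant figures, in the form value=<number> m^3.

value=1.239e-12 m^3

Intermediates are displayed rounded. Every step carries exact precision — rounded once at the end to four significant digits.
Sliding speed v = 14.64 mm/s = 0.01464 m/s. Distance covered L = v·t = 0.01464 m/s × 212.0 s = 3.104 m.
Hardness H = 1.535 GPa = 1.535e+09 Pa.
Collected in SI base units: W = 51.60 N, H = 1.535e+09 Pa, K = 1.188e-05.
Worn volume V = K·W·L/H = 1.188e-05 · 51.60 · 3.104 / 1.535e+09 = 1.239e-12 m³.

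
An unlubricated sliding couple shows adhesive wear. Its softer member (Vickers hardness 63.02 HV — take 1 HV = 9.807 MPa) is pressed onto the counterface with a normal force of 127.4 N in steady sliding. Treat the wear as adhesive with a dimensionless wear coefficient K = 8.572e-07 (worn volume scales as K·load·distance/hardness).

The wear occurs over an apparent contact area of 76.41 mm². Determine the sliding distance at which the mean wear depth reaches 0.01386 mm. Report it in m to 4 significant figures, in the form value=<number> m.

value=5993 m

The computation carries exact precision, and intermediate values appear rounded. Rounded just once to four significant digits.
Hardness H = 63.02 HV × 9.807 MPa/HV = 618.0 MPa = 6.180e+08 Pa.
Contact area A = 76.41 mm² = 7.641e-05 m².
Depth limit h_lim = 0.01386 mm = 1.386e-05 m.
Collected in SI base units: W = 127.4 N, H = 6.180e+08 Pa, K = 8.572e-07.
Allowed volume V_lim = h_lim·A = 1.386e-05 · 7.641e-05 = 1.059e-09 m³.
So the life L = V_lim·H/(K·W) = 1.059e-09 · 6.180e+08 / (8.572e-07 · 127.4) = 5993 m.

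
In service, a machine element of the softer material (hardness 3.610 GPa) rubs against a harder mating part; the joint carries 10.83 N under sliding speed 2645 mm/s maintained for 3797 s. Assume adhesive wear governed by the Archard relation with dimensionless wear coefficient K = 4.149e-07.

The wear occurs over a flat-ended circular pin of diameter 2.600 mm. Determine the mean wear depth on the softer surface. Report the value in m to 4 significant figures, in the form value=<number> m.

Printed values are rounded; all arithmetic holds exact precision — one last rounding to 4 significant figures.
Convert: Sliding speed v = 2645 mm/s = 2.645 m/s. Sliding distance L = v·t = 2.645 m/s × 3797 s = 1.004e+04 m.
Convert: Hardness H = 3.610 GPa = 3.610e+09 Pa.
Convert: Pin diameter d = 2.600 mm = 0.002600 m. Contact area A = π·d²/4 = π·(0.002600 m)²/4 = 5.309e-06 m².
In SI base units, W = 10.83 N, H = 3.610e+09 Pa, K = 4.149e-07.
Archard volume V = K·W·L/H = 4.149e-07 · 10.83 · 1.004e+04 / 3.610e+09 = 1.250e-11 m³.
Mean wear depth h = V/A = 1.250e-11 / 5.309e-06 = 2.354e-06 m.

value=2.354e-06 m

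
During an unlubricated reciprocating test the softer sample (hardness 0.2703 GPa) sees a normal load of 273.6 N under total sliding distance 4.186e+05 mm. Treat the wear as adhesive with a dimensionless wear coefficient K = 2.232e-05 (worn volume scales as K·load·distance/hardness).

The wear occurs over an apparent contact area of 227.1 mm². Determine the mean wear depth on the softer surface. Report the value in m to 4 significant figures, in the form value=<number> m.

value=4.164e-05 m

Intermediates are printed rounded; all arithmetic carries full float precision. Rounded just once, at four significant figures.
Sliding distance L = 4.186e+05 mm = 418.6 m.
Hardness H = 0.2703 GPa = 2.703e+08 Pa.
Contact area A = 227.1 mm² = 2.271e-04 m².
In SI base units: W = 273.6 N, H = 2.703e+08 Pa, K = 2.232e-05.
Archard volume V = K·W·L/H = 2.232e-05 · 273.6 · 418.6 / 2.703e+08 = 9.457e-09 m³.
Depth h = V/A = 9.457e-09 / 2.271e-04 = 4.164e-05 m.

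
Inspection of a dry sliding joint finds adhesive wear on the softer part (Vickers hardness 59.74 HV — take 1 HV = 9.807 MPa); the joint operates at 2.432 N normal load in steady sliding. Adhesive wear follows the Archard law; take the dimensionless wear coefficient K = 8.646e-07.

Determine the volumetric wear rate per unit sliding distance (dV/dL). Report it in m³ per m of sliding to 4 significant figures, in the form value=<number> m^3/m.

value=3.589e-15 m^3/m

Intermediates appear rounded; all arithmetic maintains exact precision; a single final rounding, at 4 significant figures.
Hardness H = 59.74 HV × 9.807 MPa/HV = 585.9 MPa = 5.859e+08 Pa.
Expressed in SI base units: W = 2.432 N, H = 5.859e+08 Pa, K = 8.646e-07.
Wear rate dV/dL = K·W/H (independent of L): 8.646e-07 · 2.432 / 5.859e+08 = 3.589e-15 m³/m.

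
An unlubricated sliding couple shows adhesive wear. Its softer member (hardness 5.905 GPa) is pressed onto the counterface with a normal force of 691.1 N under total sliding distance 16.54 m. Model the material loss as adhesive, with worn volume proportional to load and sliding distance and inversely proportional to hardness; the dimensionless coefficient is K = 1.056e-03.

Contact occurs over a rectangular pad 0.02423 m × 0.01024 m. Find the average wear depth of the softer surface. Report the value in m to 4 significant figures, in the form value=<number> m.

value=8.239e-06 m

Intermediate values are displayed rounded — every step maintains exact precision; a single final rounding to four significant figures.
Hardness H = 5.905 GPa = 5.905e+09 Pa.
Contact area A = 0.02423 m × 0.01024 m = 2.481e-04 m².
In SI base units, W = 691.1 N, H = 5.905e+09 Pa, K = 1.056e-03.
Volume removed: V = K·W·L/H = 1.056e-03 · 691.1 · 16.54 / 5.905e+09 = 2.044e-09 m³.
Mean depth h = V/A = 2.044e-09 / 2.481e-04 = 8.239e-06 m.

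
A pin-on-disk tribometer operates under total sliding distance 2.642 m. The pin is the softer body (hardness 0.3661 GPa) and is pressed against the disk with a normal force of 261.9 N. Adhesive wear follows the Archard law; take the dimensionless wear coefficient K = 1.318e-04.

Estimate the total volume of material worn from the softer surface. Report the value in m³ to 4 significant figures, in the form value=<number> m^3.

value=2.491e-10 m^3

Shown intermediates are rounded — the algebra carries exact precision; a single final rounding to 4 significant digits.
Hardness H = 0.3661 GPa = 3.661e+08 Pa.
As SI base values: W = 261.9 N, H = 3.661e+08 Pa, K = 1.318e-04.
Archard relation: V = K·W·L/H = 1.318e-04 · 261.9 · 2.642 / 3.661e+08 = 2.491e-10 m³.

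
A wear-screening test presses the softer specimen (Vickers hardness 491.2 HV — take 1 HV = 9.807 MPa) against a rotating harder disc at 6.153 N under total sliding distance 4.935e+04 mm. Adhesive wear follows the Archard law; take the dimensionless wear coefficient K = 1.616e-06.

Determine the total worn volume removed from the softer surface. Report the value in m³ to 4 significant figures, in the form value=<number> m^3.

The algebra carries full float precision; the intermediates appear rounded, and rounded once at the end to four significant figures.
Convert: Sliding distance L = 4.935e+04 mm = 49.35 m.
Convert: Hardness H = 491.2 HV × 9.807 MPa/HV = 4817 MPa = 4.817e+09 Pa.
Restated in SI base units: W = 6.153 N, H = 4.817e+09 Pa, K = 1.616e-06.
By Archard's law, V = K·W·L/H = 1.616e-06 · 6.153 · 49.35 / 4.817e+09 = 1.019e-13 m³.

value=1.019e-13 m^3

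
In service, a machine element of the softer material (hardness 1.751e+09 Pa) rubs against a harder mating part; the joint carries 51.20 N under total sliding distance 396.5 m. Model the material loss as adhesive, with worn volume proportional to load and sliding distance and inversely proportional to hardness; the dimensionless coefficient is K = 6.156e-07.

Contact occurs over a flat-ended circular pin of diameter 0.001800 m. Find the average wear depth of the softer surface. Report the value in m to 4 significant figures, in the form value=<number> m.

All working math holds full float precision; the intermediates appear rounded — a single final rounding: four significant figures.
Convert: Contact area A = π·d²/4 = π·(0.001800 m)²/4 = 2.545e-06 m².
Expressed in SI base units: W = 51.20 N, H = 1.751e+09 Pa, K = 6.156e-07.
Archard volume V = K·W·L/H = 6.156e-07 · 51.20 · 396.5 / 1.751e+09 = 7.137e-12 m³.
Depth h = V/A = 7.137e-12 / 2.545e-06 = 2.805e-06 m.

value=2.805e-06 m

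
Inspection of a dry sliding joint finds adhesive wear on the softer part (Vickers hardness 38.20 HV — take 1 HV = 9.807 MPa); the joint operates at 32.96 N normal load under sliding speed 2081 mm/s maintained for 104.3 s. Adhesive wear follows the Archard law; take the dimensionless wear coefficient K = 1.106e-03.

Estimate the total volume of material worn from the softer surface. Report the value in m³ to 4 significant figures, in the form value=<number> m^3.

value=2.112e-08 m^3

Every step holds exact precision, and intermediate values are displayed rounded. Rounded once at the end, at 4 significant figures.
Convert: Sliding speed v = 2081 mm/s = 2.081 m/s. Distance L = v·t = 2.081 m/s × 104.3 s = 217.0 m.
Convert: Hardness H = 38.20 HV × 9.807 MPa/HV = 374.6 MPa = 3.746e+08 Pa.
SI base units throughout: W = 32.96 N, H = 3.746e+08 Pa, K = 1.106e-03.
The Archard volume V = K·W·L/H = 1.106e-03 · 32.96 · 217.0 / 3.746e+08 = 2.112e-08 m³.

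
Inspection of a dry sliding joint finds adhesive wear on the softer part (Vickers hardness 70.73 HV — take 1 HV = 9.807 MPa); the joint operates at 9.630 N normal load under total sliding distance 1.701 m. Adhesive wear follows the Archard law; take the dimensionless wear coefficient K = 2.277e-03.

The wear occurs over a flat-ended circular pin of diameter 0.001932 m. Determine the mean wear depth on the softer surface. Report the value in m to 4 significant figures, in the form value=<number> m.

Every step carries full precision — intermediates are displayed rounded, and rounded just once, at four significant digits.
Convert: Hardness H = 70.73 HV × 9.807 MPa/HV = 693.6 MPa = 6.936e+08 Pa.
Convert: Contact area A = π·d²/4 = π·(0.001932 m)²/4 = 2.932e-06 m².
Restated in SI base units: W = 9.630 N, H = 6.936e+08 Pa, K = 2.277e-03.
Wear volume V = K·W·L/H = 2.277e-03 · 9.630 · 1.701 / 6.936e+08 = 5.377e-11 m³.
Depth h = V/A = 5.377e-11 / 2.932e-06 = 1.834e-05 m.

value=1.834e-05 m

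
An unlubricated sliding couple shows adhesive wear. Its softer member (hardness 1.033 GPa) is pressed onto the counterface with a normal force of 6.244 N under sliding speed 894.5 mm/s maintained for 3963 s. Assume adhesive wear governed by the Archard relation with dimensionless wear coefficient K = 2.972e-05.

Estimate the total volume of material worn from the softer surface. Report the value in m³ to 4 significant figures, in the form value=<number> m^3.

value=6.368e-10 m^3

All working math runs at full precision, and shown intermediates are rounded, and rounded just once to four significant digits.
Convert: Sliding speed v = 894.5 mm/s = 0.8945 m/s. Distance L = v·t = 0.8945 m/s × 3963 s = 3545 m.
Convert: Hardness H = 1.033 GPa = 1.033e+09 Pa.
Restated in SI base units: W = 6.244 N, H = 1.033e+09 Pa, K = 2.972e-05.
Archard relation: V = K·W·L/H = 2.972e-05 · 6.244 · 3545 / 1.033e+09 = 6.368e-10 m³.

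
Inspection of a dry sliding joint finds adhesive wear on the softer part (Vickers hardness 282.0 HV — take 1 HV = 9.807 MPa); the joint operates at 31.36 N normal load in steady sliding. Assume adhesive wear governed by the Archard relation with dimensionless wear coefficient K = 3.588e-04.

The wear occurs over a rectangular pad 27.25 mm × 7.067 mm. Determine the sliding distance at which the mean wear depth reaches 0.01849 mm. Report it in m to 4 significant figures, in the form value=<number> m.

value=875.2 m

Shown intermediates are rounded — all working math keeps full precision; one last rounding, at four significant digits.
Hardness H = 282.0 HV × 9.807 MPa/HV = 2766 MPa = 2.766e+09 Pa.
Pad sides 27.25 mm × 7.067 mm = 0.02725 m × 0.007067 m. Contact area A = 0.02725 m × 0.007067 m = 1.926e-04 m².
Depth limit h_lim = 0.01849 mm = 1.849e-05 m.
SI base units throughout: W = 31.36 N, H = 2.766e+09 Pa, K = 3.588e-04.
Limit volume V_lim = h_lim·A = 1.849e-05 · 1.926e-04 = 3.561e-09 m³.
Thus life L = V_lim·H/(K·W) = 3.561e-09 · 2.766e+09 / (3.588e-04 · 31.36) = 875.2 m.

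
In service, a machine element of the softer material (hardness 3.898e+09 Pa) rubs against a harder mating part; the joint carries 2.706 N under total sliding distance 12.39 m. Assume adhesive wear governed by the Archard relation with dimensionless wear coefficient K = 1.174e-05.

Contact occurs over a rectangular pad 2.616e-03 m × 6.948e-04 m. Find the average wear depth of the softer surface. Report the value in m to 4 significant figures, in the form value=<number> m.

Each operation runs at full precision. Intermediate values appear rounded; one last rounding to four significant figures.
Convert: Contact area A = 2.616e-03 m × 6.948e-04 m = 1.818e-06 m².
In SI base units: W = 2.706 N, H = 3.898e+09 Pa, K = 1.174e-05.
Archard relation: V = K·W·L/H = 1.174e-05 · 2.706 · 12.39 / 3.898e+09 = 1.010e-13 m³.
Mean depth h = V/A = 1.010e-13 / 1.818e-06 = 5.556e-08 m.

value=5.556e-08 m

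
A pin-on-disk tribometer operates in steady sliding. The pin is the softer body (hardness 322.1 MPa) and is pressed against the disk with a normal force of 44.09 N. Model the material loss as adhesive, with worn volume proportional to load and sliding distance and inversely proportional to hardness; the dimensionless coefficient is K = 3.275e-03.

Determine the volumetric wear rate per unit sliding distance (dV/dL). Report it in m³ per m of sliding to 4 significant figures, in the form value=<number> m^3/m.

value=4.483e-10 m^3/m

Every step carries exact precision. Intermediate values are shown rounded, and rounded just once to 4 significant digits.
Convert: Hardness H = 322.1 MPa = 3.221e+08 Pa.
Working in SI base units: W = 44.09 N, H = 3.221e+08 Pa, K = 3.275e-03.
Sliding wear rate dV/dL = K·W/H, so: 3.275e-03 · 44.09 / 3.221e+08 = 4.483e-10 m³/m.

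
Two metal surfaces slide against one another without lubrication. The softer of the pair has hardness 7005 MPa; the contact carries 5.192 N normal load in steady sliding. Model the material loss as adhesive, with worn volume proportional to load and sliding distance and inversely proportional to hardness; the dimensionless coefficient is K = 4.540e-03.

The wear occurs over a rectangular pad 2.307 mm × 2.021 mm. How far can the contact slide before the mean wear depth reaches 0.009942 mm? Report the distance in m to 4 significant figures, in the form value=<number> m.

All working math carries exact precision, and the intermediates appear rounded, and one final rounding, at 4 significant figures.
Hardness H = 7005 MPa = 7.005e+09 Pa.
Pad sides 2.307 mm × 2.021 mm = 0.002307 m × 0.002021 m. Contact area A = 0.002307 m × 0.002021 m = 4.662e-06 m².
Depth limit h_lim = 0.009942 mm = 9.942e-06 m.
In SI base units: W = 5.192 N, H = 7.005e+09 Pa, K = 4.540e-03.
Allowed volume V_lim = h_lim·A = 9.942e-06 · 4.662e-06 = 4.635e-11 m³.
Sliding life L = V_lim·H/(K·W) = 4.635e-11 · 7.005e+09 / (4.540e-03 · 5.192) = 13.78 m.

value=13.78 m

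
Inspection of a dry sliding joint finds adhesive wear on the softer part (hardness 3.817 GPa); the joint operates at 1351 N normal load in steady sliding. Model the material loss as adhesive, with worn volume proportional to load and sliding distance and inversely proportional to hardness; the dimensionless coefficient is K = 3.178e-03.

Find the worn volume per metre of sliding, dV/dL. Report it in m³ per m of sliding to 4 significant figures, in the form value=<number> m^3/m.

The intermediates are shown rounded — all working math carries full precision — a lone final rounding to 4 significant digits.
Convert: Hardness H = 3.817 GPa = 3.817e+09 Pa.
In SI base units, W = 1351 N, H = 3.817e+09 Pa, K = 3.178e-03.
Sliding wear rate dV/dL = K·W/H — distance-free: 3.178e-03 · 1351 / 3.817e+09 = 1.125e-09 m³/m.

value=1.125e-09 m^3/m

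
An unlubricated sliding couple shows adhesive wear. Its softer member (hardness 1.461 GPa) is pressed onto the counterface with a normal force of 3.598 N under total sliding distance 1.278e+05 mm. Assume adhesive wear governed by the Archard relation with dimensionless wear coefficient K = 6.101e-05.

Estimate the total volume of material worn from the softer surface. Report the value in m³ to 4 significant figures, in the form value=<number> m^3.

Every step carries full precision, and quoted intermediates are rounded. Rounded once at the end to four significant figures.
Total distance L = 1.278e+05 mm = 127.8 m.
Hardness H = 1.461 GPa = 1.461e+09 Pa.
In SI base units, W = 3.598 N, H = 1.461e+09 Pa, K = 6.101e-05.
Apply Archard: V = K·W·L/H = 6.101e-05 · 3.598 · 127.8 / 1.461e+09 = 1.920e-11 m³.

value=1.920e-11 m^3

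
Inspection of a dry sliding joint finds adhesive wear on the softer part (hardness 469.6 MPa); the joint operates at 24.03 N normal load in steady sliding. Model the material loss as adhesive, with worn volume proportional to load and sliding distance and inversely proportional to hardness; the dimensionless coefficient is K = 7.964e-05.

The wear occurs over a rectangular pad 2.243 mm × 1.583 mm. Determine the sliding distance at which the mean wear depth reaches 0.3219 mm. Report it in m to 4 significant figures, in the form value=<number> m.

value=280.5 m

Intermediates are printed rounded; each operation carries full float precision. Rounded once at the end: four significant figures.
Hardness H = 469.6 MPa = 4.696e+08 Pa.
Pad sides 2.243 mm × 1.583 mm = 0.002243 m × 0.001583 m. Contact area A = 0.002243 m × 0.001583 m = 3.551e-06 m².
Depth limit h_lim = 0.3219 mm = 3.219e-04 m.
Restated in SI base units: W = 24.03 N, H = 4.696e+08 Pa, K = 7.964e-05.
Limit volume V_lim = h_lim·A = 3.219e-04 · 3.551e-06 = 1.143e-09 m³.
So the life L = V_lim·H/(K·W) = 1.143e-09 · 4.696e+08 / (7.964e-05 · 24.03) = 280.5 m.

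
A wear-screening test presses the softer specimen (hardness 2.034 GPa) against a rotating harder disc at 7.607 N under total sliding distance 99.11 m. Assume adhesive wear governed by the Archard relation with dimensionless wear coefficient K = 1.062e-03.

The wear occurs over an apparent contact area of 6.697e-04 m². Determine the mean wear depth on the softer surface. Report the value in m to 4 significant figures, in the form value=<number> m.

value=5.878e-07 m

All arithmetic runs at full precision. Intermediates are printed rounded; rounded once at the end: 4 significant digits.
Convert: Hardness H = 2.034 GPa = 2.034e+09 Pa.
As SI base values: W = 7.607 N, H = 2.034e+09 Pa, K = 1.062e-03.
Volume removed: V = K·W·L/H = 1.062e-03 · 7.607 · 99.11 / 2.034e+09 = 3.936e-10 m³.
Average depth h = V/A = 3.936e-10 / 6.697e-04 = 5.878e-07 m.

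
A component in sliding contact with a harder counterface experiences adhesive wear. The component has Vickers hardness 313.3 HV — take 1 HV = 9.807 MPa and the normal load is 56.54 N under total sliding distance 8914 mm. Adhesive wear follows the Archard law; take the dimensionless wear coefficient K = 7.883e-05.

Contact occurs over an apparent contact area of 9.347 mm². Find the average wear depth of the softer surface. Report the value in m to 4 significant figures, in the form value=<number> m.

The intermediates appear rounded. All working math runs at full precision. Rounded just once, at four significant figures.
Convert: Distance covered L = 8914 mm = 8.914 m.
Convert: Hardness H = 313.3 HV × 9.807 MPa/HV = 3073 MPa = 3.073e+09 Pa.
Convert: Contact area A = 9.347 mm² = 9.347e-06 m².
SI base units throughout: W = 56.54 N, H = 3.073e+09 Pa, K = 7.883e-05.
Worn volume V = K·W·L/H = 7.883e-05 · 56.54 · 8.914 / 3.073e+09 = 1.293e-11 m³.
Depth h = V/A = 1.293e-11 / 9.347e-06 = 1.383e-06 m.

value=1.383e-06 m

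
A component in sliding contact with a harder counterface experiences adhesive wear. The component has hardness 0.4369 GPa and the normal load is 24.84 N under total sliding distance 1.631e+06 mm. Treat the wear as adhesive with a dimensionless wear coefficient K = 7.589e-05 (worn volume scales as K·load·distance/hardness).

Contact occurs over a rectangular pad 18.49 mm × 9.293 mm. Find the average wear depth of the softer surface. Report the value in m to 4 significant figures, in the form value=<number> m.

Every step maintains full precision — intermediate values appear rounded — one last rounding: four significant digits.
Path length L = 1.631e+06 mm = 1631 m.
Hardness H = 0.4369 GPa = 4.369e+08 Pa.
Pad sides 18.49 mm × 9.293 mm = 0.01849 m × 0.009293 m. Contact area A = 0.01849 m × 0.009293 m = 1.718e-04 m².
In SI base units, W = 24.84 N, H = 4.369e+08 Pa, K = 7.589e-05.
By Archard's law, V = K·W·L/H = 7.589e-05 · 24.84 · 1631 / 4.369e+08 = 7.037e-09 m³.
Mean wear depth h = V/A = 7.037e-09 / 1.718e-04 = 4.096e-05 m.

value=4.096e-05 m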